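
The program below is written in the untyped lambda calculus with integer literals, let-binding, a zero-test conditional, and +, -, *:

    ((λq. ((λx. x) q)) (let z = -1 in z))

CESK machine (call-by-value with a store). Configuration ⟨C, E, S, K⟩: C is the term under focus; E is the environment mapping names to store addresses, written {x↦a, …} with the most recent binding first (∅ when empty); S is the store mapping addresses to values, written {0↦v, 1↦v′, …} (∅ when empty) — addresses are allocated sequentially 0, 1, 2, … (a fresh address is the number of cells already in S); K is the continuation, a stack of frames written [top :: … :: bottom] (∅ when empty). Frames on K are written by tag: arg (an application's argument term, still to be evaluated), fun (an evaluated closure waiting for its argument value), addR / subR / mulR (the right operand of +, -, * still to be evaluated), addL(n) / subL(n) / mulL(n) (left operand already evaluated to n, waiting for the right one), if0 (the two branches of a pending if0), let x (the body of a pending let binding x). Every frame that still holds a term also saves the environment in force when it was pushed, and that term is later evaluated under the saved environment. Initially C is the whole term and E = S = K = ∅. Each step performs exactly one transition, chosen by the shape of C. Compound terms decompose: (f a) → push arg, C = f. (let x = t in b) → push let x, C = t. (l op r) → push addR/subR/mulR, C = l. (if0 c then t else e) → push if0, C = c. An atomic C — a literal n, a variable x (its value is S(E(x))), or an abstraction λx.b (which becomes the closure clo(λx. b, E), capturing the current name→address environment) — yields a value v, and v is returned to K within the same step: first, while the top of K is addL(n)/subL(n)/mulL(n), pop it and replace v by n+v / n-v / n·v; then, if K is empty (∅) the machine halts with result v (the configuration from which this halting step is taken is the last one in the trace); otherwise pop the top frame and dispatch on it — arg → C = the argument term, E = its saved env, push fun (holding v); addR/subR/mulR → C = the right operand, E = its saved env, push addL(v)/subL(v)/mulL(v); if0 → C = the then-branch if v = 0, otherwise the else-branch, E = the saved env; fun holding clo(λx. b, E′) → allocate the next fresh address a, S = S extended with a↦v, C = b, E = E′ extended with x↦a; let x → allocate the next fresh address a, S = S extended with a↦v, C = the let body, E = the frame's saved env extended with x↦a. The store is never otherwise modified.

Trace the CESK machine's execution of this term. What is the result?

Answer: -1

Machine steps:
[0] <C=((λq. ((λx. x) q)) (let z = -1 in z)), E=∅, S=∅, K=∅>
[1] <C=(λq. ((λx. x) q)), E=∅, S=∅, K=[arg]>
[2] <C=(let z = -1 in z), E=∅, S=∅, K=[fun]>
[3] <C=-1, E=∅, S=∅, K=[let z :: fun]>
[4] <C=z, E={z↦0}, S={0↦-1}, K=[fun]>
[5] <C=((λx. x) q), E={q↦1}, S={0↦-1, 1↦-1}, K=∅>
[6] <C=(λx. x), E={q↦1}, S={0↦-1, 1↦-1}, K=[arg]>
[7] <C=q, E={q↦1}, S={0↦-1, 1↦-1}, K=[fun]>
[8] <C=x, E={x↦2, q↦1}, S={0↦-1, 1↦-1, 2↦-1}, K=∅>
→ final value -1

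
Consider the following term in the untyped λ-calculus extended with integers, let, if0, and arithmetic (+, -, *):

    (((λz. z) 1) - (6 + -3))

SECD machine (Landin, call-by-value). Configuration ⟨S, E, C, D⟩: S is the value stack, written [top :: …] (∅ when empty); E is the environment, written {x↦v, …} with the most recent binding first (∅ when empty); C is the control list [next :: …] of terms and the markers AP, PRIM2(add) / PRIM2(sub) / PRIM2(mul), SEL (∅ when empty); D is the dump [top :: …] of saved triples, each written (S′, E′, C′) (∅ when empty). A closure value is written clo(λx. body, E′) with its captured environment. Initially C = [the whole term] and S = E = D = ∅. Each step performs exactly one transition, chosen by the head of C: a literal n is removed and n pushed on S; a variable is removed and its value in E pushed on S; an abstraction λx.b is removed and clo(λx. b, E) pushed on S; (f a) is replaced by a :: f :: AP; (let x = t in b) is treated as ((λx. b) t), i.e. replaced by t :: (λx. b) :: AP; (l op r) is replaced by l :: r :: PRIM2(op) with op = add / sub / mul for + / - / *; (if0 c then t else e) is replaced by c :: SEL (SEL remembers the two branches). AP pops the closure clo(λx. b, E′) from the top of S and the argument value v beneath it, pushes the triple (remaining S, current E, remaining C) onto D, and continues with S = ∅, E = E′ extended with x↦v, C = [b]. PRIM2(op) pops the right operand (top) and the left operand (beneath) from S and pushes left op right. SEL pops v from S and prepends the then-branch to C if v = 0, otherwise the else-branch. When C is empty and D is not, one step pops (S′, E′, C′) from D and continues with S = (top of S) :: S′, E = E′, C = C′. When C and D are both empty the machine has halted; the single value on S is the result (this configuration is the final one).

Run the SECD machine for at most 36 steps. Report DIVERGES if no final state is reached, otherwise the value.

Answer: -2

Execution trace:
0. <S=∅, E=∅, C=[(((λz. z) 1) - (6 + -3))], D=∅>
1. <S=∅, E=∅, C=[((λz. z) 1) :: (6 + -3) :: PRIM2(sub)], D=∅>
2. <S=∅, E=∅, C=[1 :: (λz. z) :: AP :: (6 + -3) :: PRIM2(sub)], D=∅>
3. <S=[1], E=∅, C=[(λz. z) :: AP :: (6 + -3) :: PRIM2(sub)], D=∅>
4. <S=[clo(λz. z, ∅) :: 1], E=∅, C=[AP :: (6 + -3) :: PRIM2(sub)], D=∅>
5. <S=∅, E={z↦1}, C=[z], D=[(∅, ∅, [(6 + -3) :: PRIM2(sub)])]>
6. <S=[1], E={z↦1}, C=∅, D=[(∅, ∅, [(6 + -3) :: PRIM2(sub)])]>
7. <S=[1], E=∅, C=[(6 + -3) :: PRIM2(sub)], D=∅>
8. <S=[1], E=∅, C=[6 :: -3 :: PRIM2(add) :: PRIM2(sub)], D=∅>
9. <S=[6 :: 1], E=∅, C=[-3 :: PRIM2(add) :: PRIM2(sub)], D=∅>
10. <S=[-3 :: 6 :: 1], E=∅, C=[PRIM2(add) :: PRIM2(sub)], D=∅>
11. <S=[3 :: 1], E=∅, C=[PRIM2(sub)], D=∅>
12. <S=[-2], E=∅, C=∅, D=∅>
→ final value -2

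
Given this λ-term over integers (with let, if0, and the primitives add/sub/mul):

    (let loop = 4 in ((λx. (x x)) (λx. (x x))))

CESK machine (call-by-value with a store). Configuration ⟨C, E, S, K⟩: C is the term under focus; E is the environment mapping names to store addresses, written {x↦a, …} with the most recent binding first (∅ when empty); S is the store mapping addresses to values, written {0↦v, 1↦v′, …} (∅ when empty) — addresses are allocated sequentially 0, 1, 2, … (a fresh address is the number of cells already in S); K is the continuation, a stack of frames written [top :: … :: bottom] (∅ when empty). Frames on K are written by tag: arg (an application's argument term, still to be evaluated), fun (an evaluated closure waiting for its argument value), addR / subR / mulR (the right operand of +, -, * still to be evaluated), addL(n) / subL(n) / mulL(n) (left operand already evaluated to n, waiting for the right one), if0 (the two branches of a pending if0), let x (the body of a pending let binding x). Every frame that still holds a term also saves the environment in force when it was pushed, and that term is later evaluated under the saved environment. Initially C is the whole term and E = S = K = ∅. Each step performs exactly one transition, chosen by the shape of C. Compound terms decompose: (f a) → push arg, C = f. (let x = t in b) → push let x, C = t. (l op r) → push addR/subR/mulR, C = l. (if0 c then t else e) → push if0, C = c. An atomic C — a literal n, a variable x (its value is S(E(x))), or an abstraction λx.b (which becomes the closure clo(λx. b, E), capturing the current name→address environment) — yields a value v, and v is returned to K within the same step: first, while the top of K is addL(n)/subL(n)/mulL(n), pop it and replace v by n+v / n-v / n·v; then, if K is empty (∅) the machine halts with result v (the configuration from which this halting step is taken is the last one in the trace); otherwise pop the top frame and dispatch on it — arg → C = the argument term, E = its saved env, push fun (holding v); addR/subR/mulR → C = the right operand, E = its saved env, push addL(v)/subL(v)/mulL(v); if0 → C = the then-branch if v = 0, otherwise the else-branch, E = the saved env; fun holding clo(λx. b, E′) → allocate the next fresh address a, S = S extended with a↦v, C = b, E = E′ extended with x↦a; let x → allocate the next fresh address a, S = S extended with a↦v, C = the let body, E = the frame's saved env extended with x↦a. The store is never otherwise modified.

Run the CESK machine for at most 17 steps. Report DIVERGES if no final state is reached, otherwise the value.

[0] ⟨C=(let loop = 4 in ((λx. (x x)) (λx. (x x)))); E=∅; S=∅; K=∅⟩
[1] ⟨C=4; E=∅; S=∅; K=[let loop]⟩
[2] ⟨C=((λx. (x x)) (λx. (x x))); E={loop↦0}; S={0↦4}; K=∅⟩
[3] ⟨C=(λx. (x x)); E={loop↦0}; S={0↦4}; K=[arg]⟩
[4] ⟨C=(λx. (x x)); E={loop↦0}; S={0↦4}; K=[fun]⟩
[5] ⟨C=(x x); E={x↦1, loop↦0}; S={0↦4, 1↦clo(λx. (x x), {loop↦0})}; K=∅⟩
[6] ⟨C=x; E={x↦1, loop↦0}; S={0↦4, 1↦clo(λx. (x x), {loop↦0})}; K=[arg]⟩
[7] ⟨C=x; E={x↦1, loop↦0}; S={0↦4, 1↦clo(λx. (x x), {loop↦0})}; K=[fun]⟩
[8] ⟨C=(x x); E={x↦2, loop↦0}; S={0↦4, 1↦clo(λx. (x x), {loop↦0}), 2↦clo(λx. (x x), {loop↦0})}; K=∅⟩
[9] ⟨C=x; E={x↦2, loop↦0}; S={0↦4, 1↦clo(λx. (x x), {loop↦0}), 2↦clo(λx. (x x), {loop↦0})}; K=[arg]⟩
[10] ⟨C=x; E={x↦2, loop↦0}; S={0↦4, 1↦clo(λx. (x x), {loop↦0}), 2↦clo(λx. (x x), {loop↦0})}; K=[fun]⟩
[11] ⟨C=(x x); E={x↦3, loop↦0}; S={0↦4, 1↦clo(λx. (x x), {loop↦0}), 2↦clo(λx. (x x), {loop↦0}), 3↦clo(λx. (x x), {loop↦0})}; K=∅⟩
[12] ⟨C=x; E={x↦3, loop↦0}; S={0↦4, 1↦clo(λx. (x x), {loop↦0}), 2↦clo(λx. (x x), {loop↦0}), 3↦clo(λx. (x x), {loop↦0})}; K=[arg]⟩
[13] ⟨C=x; E={x↦3, loop↦0}; S={0↦4, 1↦clo(λx. (x x), {loop↦0}), 2↦clo(λx. (x x), {loop↦0}), 3↦clo(λx. (x x), {loop↦0})}; K=[fun]⟩
[14] ⟨C=(x x); E={x↦4, loop↦0}; S={0↦4, 1↦clo(λx. (x x), {loop↦0}), 2↦clo(λx. (x x), {loop↦0}), 3↦clo(λx. (x x), {loop↦0}), 4↦clo(λx. (x x), {loop↦0})}; K=∅⟩
[15] ⟨C=x; E={x↦4, loop↦0}; S={0↦4, 1↦clo(λx. (x x), {loop↦0}), 2↦clo(λx. (x x), {loop↦0}), 3↦clo(λx. (x x), {loop↦0}), 4↦clo(λx. (x x), {loop↦0})}; K=[arg]⟩
[16] ⟨C=x; E={x↦4, loop↦0}; S={0↦4, 1↦clo(λx. (x x), {loop↦0}), 2↦clo(λx. (x x), {loop↦0}), 3↦clo(λx. (x x), {loop↦0}), 4↦clo(λx. (x x), {loop↦0})}; K=[fun]⟩
[17] ⟨C=(x x); E={x↦5, loop↦0}; S={0↦4, 1↦clo(λx. (x x), {loop↦0}), 2↦clo(λx. (x x), {loop↦0}), 3↦clo(λx. (x x), {loop↦0}), 4↦clo(λx. (x x), {loop↦0}), 5↦clo(λx. (x x), {loop↦0})}; K=∅⟩
→ 17 transitions taken and the configuration is still not final: no result within 17 steps

Answer: DIVERGES (no final state within 17 steps)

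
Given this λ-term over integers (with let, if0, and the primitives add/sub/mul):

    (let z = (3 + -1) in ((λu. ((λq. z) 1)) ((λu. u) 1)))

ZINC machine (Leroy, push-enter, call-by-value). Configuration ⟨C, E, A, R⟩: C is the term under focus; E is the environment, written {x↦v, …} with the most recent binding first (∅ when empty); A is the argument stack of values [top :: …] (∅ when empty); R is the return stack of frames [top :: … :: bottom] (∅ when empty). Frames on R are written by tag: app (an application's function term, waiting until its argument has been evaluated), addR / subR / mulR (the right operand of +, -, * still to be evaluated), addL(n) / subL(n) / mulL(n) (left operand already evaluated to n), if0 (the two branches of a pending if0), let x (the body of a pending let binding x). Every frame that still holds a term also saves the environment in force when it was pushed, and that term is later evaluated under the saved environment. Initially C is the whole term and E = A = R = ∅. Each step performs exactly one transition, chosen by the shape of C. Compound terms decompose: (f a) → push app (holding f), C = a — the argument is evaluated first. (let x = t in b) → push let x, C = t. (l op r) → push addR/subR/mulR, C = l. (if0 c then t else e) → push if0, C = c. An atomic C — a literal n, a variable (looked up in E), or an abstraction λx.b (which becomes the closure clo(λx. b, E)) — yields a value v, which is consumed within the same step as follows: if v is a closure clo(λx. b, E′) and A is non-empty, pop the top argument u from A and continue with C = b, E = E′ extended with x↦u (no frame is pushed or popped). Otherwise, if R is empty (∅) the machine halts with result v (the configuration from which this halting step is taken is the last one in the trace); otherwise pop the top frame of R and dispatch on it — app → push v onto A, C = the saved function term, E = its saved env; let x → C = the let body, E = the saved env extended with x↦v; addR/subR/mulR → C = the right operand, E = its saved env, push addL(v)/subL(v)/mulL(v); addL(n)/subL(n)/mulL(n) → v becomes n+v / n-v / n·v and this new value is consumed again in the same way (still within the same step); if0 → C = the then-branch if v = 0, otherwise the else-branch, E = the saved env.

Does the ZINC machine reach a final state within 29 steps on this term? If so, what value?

Answer: 2

Machine steps:
t=0: <C=(let z = (3 + -1) in ((λu. ((λq. z) 1)) ((λu. u) 1))), E=∅, A=∅, R=∅>
t=1: <C=(3 + -1), E=∅, A=∅, R=[let z]>
t=2: <C=3, E=∅, A=∅, R=[addR :: let z]>
t=3: <C=-1, E=∅, A=∅, R=[addL(3) :: let z]>
t=4: <C=((λu. ((λq. z) 1)) ((λu. u) 1)), E={z↦2}, A=∅, R=∅>
t=5: <C=((λu. u) 1), E={z↦2}, A=∅, R=[app]>
t=6: <C=1, E={z↦2}, A=∅, R=[app :: app]>
t=7: <C=(λu. u), E={z↦2}, A=[1], R=[app]>
t=8: <C=u, E={u↦1, z↦2}, A=∅, R=[app]>
t=9: <C=(λu. ((λq. z) 1)), E={z↦2}, A=[1], R=∅>
t=10: <C=((λq. z) 1), E={u↦1, z↦2}, A=∅, R=∅>
t=11: <C=1, E={u↦1, z↦2}, A=∅, R=[app]>
t=12: <C=(λq. z), E={u↦1, z↦2}, A=[1], R=∅>
t=13: <C=z, E={q↦1, u↦1, z↦2}, A=∅, R=∅>
→ final value 2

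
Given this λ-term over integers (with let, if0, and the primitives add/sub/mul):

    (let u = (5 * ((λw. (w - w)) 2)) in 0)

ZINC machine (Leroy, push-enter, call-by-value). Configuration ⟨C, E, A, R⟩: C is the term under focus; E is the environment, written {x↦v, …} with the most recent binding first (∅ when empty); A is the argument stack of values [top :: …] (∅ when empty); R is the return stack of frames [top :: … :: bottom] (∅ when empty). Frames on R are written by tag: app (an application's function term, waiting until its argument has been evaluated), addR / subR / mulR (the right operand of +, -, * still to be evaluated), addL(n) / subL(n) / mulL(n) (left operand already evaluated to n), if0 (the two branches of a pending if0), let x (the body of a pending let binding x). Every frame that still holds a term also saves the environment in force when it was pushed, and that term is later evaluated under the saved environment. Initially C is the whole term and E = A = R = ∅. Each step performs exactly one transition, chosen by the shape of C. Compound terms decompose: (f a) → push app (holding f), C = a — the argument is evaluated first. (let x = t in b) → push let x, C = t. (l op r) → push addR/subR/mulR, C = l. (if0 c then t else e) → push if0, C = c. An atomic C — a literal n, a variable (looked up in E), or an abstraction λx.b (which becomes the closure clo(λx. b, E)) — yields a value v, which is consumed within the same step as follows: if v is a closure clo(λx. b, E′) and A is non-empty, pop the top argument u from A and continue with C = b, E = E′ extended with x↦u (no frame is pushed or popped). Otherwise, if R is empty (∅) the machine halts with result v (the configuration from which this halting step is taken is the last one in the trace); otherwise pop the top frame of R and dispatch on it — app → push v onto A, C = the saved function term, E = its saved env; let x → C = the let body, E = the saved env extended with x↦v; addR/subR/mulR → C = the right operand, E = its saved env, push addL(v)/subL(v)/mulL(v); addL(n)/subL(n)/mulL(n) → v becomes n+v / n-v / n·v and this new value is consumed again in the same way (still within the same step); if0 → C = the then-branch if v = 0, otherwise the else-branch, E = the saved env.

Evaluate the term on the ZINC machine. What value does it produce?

Answer: 0

Execution trace:
[0] [C=(let u = (5 * ((λw. (w - w)) 2)) in 0) | E=∅ | A=∅ | R=∅]
[1] [C=(5 * ((λw. (w - w)) 2)) | E=∅ | A=∅ | R=[let u]]
[2] [C=5 | E=∅ | A=∅ | R=[mulR :: let u]]
[3] [C=((λw. (w - w)) 2) | E=∅ | A=∅ | R=[mulL(5) :: let u]]
[4] [C=2 | E=∅ | A=∅ | R=[app :: mulL(5) :: let u]]
[5] [C=(λw. (w - w)) | E=∅ | A=[2] | R=[mulL(5) :: let u]]
[6] [C=(w - w) | E={w↦2} | A=∅ | R=[mulL(5) :: let u]]
[7] [C=w | E={w↦2} | A=∅ | R=[subR :: mulL(5) :: let u]]
[8] [C=w | E={w↦2} | A=∅ | R=[subL(2) :: mulL(5) :: let u]]
[9] [C=0 | E={u↦0} | A=∅ | R=∅]
→ final value 0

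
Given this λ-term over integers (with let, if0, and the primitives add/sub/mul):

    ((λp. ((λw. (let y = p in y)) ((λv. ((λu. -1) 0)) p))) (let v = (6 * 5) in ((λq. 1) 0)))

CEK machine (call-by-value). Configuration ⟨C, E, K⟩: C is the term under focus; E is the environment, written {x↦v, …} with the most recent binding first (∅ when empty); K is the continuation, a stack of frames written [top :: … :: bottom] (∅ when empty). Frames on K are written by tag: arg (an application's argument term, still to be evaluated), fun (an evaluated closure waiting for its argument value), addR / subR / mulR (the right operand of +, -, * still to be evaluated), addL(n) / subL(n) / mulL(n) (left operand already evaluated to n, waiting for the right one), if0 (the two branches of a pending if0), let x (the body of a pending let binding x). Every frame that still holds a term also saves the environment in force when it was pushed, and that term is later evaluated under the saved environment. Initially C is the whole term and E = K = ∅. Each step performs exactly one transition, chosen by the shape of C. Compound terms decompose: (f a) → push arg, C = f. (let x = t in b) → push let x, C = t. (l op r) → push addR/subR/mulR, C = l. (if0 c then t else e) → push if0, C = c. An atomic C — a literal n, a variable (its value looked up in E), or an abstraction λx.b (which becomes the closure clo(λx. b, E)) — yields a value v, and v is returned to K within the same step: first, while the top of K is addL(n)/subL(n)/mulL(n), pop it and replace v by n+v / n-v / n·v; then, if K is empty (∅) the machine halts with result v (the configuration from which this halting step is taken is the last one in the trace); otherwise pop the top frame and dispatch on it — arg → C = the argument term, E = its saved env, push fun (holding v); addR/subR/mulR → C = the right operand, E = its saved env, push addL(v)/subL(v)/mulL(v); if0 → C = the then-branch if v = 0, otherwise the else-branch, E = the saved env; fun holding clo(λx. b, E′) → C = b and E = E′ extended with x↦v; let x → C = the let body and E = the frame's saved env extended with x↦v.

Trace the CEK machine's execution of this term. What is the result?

0. <C=((λp. ((λw. (let y = p in y)) ((λv. ((λu. -1) 0)) p))) (let v = (6 * 5) in ((λq. 1) 0))), E=∅, K=∅>
1. <C=(λp. ((λw. (let y = p in y)) ((λv. ((λu. -1) 0)) p))), E=∅, K=[arg]>
2. <C=(let v = (6 * 5) in ((λq. 1) 0)), E=∅, K=[fun]>
3. <C=(6 * 5), E=∅, K=[let v :: fun]>
4. <C=6, E=∅, K=[mulR :: let v :: fun]>
5. <C=5, E=∅, K=[mulL(6) :: let v :: fun]>
6. <C=((λq. 1) 0), E={v↦30}, K=[fun]>
7. <C=(λq. 1), E={v↦30}, K=[arg :: fun]>
8. <C=0, E={v↦30}, K=[fun :: fun]>
9. <C=1, E={q↦0, v↦30}, K=[fun]>
10. <C=((λw. (let y = p in y)) ((λv. ((λu. -1) 0)) p)), E={p↦1}, K=∅>
11. <C=(λw. (let y = p in y)), E={p↦1}, K=[arg]>
12. <C=((λv. ((λu. -1) 0)) p), E={p↦1}, K=[fun]>
13. <C=(λv. ((λu. -1) 0)), E={p↦1}, K=[arg :: fun]>
14. <C=p, E={p↦1}, K=[fun :: fun]>
15. <C=((λu. -1) 0), E={v↦1, p↦1}, K=[fun]>
16. <C=(λu. -1), E={v↦1, p↦1}, K=[arg :: fun]>
17. <C=0, E={v↦1, p↦1}, K=[fun :: fun]>
18. <C=-1, E={u↦0, v↦1, p↦1}, K=[fun]>
19. <C=(let y = p in y), E={w↦-1, p↦1}, K=∅>
20. <C=p, E={w↦-1, p↦1}, K=[let y]>
21. <C=y, E={y↦1, w↦-1, p↦1}, K=∅>
→ final value 1

Answer: 1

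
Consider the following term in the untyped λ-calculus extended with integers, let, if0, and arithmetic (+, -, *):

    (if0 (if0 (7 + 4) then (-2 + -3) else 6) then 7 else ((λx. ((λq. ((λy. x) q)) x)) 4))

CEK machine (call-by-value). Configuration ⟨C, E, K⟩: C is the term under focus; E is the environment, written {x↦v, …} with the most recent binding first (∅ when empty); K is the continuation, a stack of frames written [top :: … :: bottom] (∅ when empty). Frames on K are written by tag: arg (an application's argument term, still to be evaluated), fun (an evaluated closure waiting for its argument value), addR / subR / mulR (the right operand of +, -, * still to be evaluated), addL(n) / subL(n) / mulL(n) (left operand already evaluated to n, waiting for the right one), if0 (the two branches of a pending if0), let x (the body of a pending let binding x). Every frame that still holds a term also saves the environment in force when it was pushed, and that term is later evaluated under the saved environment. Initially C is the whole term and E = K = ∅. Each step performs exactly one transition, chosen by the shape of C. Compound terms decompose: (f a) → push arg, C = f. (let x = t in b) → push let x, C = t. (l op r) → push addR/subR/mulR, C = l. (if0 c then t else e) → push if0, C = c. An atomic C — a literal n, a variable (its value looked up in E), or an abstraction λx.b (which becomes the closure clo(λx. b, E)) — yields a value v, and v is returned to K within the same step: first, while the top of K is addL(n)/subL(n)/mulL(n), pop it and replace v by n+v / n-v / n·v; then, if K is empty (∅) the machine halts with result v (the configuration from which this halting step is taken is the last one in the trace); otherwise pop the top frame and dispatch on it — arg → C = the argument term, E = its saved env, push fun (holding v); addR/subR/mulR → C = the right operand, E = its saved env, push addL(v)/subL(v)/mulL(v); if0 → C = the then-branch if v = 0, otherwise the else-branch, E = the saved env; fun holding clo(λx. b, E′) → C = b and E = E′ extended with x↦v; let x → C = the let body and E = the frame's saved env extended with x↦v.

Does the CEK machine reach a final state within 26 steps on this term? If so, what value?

step 0: ⟨C=(if0 (if0 (7 + 4) then (-2 + -3) else 6) then 7 else ((λx. ((λq. ((λy. x) q)) x)) 4)); E=∅; K=∅⟩
step 1: ⟨C=(if0 (7 + 4) then (-2 + -3) else 6); E=∅; K=[if0]⟩
step 2: ⟨C=(7 + 4); E=∅; K=[if0 :: if0]⟩
step 3: ⟨C=7; E=∅; K=[addR :: if0 :: if0]⟩
step 4: ⟨C=4; E=∅; K=[addL(7) :: if0 :: if0]⟩
step 5: ⟨C=6; E=∅; K=[if0]⟩
step 6: ⟨C=((λx. ((λq. ((λy. x) q)) x)) 4); E=∅; K=∅⟩
step 7: ⟨C=(λx. ((λq. ((λy. x) q)) x)); E=∅; K=[arg]⟩
step 8: ⟨C=4; E=∅; K=[fun]⟩
step 9: ⟨C=((λq. ((λy. x) q)) x); E={x↦4}; K=∅⟩
step 10: ⟨C=(λq. ((λy. x) q)); E={x↦4}; K=[arg]⟩
step 11: ⟨C=x; E={x↦4}; K=[fun]⟩
step 12: ⟨C=((λy. x) q); E={q↦4, x↦4}; K=∅⟩
step 13: ⟨C=(λy. x); E={q↦4, x↦4}; K=[arg]⟩
step 14: ⟨C=q; E={q↦4, x↦4}; K=[fun]⟩
step 15: ⟨C=x; E={y↦4, q↦4, x↦4}; K=∅⟩
→ final value 4

Answer: 4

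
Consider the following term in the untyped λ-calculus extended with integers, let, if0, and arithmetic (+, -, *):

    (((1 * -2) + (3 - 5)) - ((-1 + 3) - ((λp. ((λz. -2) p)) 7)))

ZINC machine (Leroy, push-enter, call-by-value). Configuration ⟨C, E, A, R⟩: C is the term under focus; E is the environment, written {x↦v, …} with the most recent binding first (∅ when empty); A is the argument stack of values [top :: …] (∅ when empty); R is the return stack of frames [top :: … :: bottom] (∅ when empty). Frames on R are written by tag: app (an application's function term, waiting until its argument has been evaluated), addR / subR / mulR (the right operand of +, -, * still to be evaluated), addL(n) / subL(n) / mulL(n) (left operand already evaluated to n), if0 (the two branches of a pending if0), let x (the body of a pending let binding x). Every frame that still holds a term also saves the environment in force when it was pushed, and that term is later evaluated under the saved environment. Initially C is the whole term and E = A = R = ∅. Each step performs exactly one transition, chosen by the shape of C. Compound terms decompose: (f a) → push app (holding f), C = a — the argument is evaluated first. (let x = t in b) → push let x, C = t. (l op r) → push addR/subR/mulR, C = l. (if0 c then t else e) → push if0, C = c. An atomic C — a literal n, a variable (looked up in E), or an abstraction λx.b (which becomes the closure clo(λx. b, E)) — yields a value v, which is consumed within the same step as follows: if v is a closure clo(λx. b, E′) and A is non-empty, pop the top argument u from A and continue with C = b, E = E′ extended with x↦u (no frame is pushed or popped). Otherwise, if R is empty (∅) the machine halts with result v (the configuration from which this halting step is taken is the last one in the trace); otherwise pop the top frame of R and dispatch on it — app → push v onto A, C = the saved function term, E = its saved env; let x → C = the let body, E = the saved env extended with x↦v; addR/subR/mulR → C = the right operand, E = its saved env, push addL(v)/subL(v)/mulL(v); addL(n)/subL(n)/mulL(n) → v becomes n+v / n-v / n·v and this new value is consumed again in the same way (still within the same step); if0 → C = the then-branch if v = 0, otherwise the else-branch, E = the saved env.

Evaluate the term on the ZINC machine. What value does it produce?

Answer: -8

Execution trace:
t=0: ⟨C=(((1 * -2) + (3 - 5)) - ((-1 + 3) - ((λp. ((λz. -2) p)) 7))); E=∅; A=∅; R=∅⟩
t=1: ⟨C=((1 * -2) + (3 - 5)); E=∅; A=∅; R=[subR]⟩
t=2: ⟨C=(1 * -2); E=∅; A=∅; R=[addR :: subR]⟩
t=3: ⟨C=1; E=∅; A=∅; R=[mulR :: addR :: subR]⟩
t=4: ⟨C=-2; E=∅; A=∅; R=[mulL(1) :: addR :: subR]⟩
t=5: ⟨C=(3 - 5); E=∅; A=∅; R=[addL(-2) :: subR]⟩
t=6: ⟨C=3; E=∅; A=∅; R=[subR :: addL(-2) :: subR]⟩
t=7: ⟨C=5; E=∅; A=∅; R=[subL(3) :: addL(-2) :: subR]⟩
t=8: ⟨C=((-1 + 3) - ((λp. ((λz. -2) p)) 7)); E=∅; A=∅; R=[subL(-4)]⟩
t=9: ⟨C=(-1 + 3); E=∅; A=∅; R=[subR :: subL(-4)]⟩
t=10: ⟨C=-1; E=∅; A=∅; R=[addR :: subR :: subL(-4)]⟩
t=11: ⟨C=3; E=∅; A=∅; R=[addL(-1) :: subR :: subL(-4)]⟩
t=12: ⟨C=((λp. ((λz. -2) p)) 7); E=∅; A=∅; R=[subL(2) :: subL(-4)]⟩
t=13: ⟨C=7; E=∅; A=∅; R=[app :: subL(2) :: subL(-4)]⟩
t=14: ⟨C=(λp. ((λz. -2) p)); E=∅; A=[7]; R=[subL(2) :: subL(-4)]⟩
t=15: ⟨C=((λz. -2) p); E={p↦7}; A=∅; R=[subL(2) :: subL(-4)]⟩
t=16: ⟨C=p; E={p↦7}; A=∅; R=[app :: subL(2) :: subL(-4)]⟩
t=17: ⟨C=(λz. -2); E={p↦7}; A=[7]; R=[subL(2) :: subL(-4)]⟩
t=18: ⟨C=-2; E={z↦7, p↦7}; A=∅; R=[subL(2) :: subL(-4)]⟩
→ final value -8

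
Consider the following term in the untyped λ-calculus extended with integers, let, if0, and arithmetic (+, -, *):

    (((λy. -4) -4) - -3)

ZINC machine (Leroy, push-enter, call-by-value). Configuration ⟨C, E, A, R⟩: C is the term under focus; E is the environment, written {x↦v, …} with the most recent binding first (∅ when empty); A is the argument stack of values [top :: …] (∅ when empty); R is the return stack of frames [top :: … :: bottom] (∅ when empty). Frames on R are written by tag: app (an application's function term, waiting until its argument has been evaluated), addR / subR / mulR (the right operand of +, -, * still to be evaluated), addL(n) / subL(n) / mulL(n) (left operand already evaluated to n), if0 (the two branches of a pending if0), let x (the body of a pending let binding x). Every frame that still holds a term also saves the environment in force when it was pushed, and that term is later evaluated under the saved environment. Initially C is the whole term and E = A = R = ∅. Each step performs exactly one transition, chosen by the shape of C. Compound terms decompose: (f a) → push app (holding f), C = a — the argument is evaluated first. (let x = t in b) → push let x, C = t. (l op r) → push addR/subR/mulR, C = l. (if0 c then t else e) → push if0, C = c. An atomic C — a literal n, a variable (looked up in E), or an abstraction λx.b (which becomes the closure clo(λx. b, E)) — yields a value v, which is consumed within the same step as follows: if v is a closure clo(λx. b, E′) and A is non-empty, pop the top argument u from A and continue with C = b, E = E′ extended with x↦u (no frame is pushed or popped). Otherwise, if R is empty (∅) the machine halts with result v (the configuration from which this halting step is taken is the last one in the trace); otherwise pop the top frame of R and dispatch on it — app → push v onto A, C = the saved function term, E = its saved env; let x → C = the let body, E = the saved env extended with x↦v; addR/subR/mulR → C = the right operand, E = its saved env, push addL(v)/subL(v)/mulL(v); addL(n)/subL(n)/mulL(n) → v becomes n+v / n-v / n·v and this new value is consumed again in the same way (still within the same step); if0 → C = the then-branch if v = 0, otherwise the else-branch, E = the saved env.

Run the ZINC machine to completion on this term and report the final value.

Answer: -1

Execution trace:
[0] [C=(((λy. -4) -4) - -3) | E=∅ | A=∅ | R=∅]
[1] [C=((λy. -4) -4) | E=∅ | A=∅ | R=[subR]]
[2] [C=-4 | E=∅ | A=∅ | R=[app :: subR]]
[3] [C=(λy. -4) | E=∅ | A=[-4] | R=[subR]]
[4] [C=-4 | E={y↦-4} | A=∅ | R=[subR]]
[5] [C=-3 | E=∅ | A=∅ | R=[subL(-4)]]
→ final value -1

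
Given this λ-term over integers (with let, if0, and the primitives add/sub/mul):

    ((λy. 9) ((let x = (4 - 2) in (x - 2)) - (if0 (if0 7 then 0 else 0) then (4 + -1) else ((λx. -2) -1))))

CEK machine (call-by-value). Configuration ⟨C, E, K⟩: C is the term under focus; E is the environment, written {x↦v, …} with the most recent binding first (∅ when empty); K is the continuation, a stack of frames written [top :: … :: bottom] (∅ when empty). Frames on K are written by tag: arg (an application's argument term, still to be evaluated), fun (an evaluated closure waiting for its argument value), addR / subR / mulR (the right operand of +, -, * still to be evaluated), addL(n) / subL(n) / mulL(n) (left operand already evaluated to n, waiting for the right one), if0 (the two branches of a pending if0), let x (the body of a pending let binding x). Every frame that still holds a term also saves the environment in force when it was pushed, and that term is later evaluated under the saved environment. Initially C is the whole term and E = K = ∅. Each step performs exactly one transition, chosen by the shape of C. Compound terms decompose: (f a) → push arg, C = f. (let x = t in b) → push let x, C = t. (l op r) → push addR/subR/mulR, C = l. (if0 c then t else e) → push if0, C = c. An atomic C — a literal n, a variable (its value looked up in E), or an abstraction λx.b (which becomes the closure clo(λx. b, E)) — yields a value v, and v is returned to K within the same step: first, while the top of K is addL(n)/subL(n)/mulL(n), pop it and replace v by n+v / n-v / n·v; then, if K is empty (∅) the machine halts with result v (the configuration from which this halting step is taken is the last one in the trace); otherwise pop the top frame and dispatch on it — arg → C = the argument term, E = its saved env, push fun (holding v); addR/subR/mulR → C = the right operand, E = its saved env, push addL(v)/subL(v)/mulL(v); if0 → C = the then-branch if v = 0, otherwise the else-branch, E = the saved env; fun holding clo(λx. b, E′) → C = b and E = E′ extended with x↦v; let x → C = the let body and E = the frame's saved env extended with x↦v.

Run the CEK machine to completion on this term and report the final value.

Answer: 9

Machine steps:
[0] [C=((λy. 9) ((let x = (4 - 2) in (x - 2)) - (if0 (if0 7 then 0 else 0) then (4 + -1) else ((λx. -2) -1)))) | E=∅ | K=∅]
[1] [C=(λy. 9) | E=∅ | K=[arg]]
[2] [C=((let x = (4 - 2) in (x - 2)) - (if0 (if0 7 then 0 else 0) then (4 + -1) else ((λx. -2) -1))) | E=∅ | K=[fun]]
[3] [C=(let x = (4 - 2) in (x - 2)) | E=∅ | K=[subR :: fun]]
[4] [C=(4 - 2) | E=∅ | K=[let x :: subR :: fun]]
[5] [C=4 | E=∅ | K=[subR :: let x :: subR :: fun]]
[6] [C=2 | E=∅ | K=[subL(4) :: let x :: subR :: fun]]
[7] [C=(x - 2) | E={x↦2} | K=[subR :: fun]]
[8] [C=x | E={x↦2} | K=[subR :: subR :: fun]]
[9] [C=2 | E={x↦2} | K=[subL(2) :: subR :: fun]]
[10] [C=(if0 (if0 7 then 0 else 0) then (4 + -1) else ((λx. -2) -1)) | E=∅ | K=[subL(0) :: fun]]
[11] [C=(if0 7 then 0 else 0) | E=∅ | K=[if0 :: subL(0) :: fun]]
[12] [C=7 | E=∅ | K=[if0 :: if0 :: subL(0) :: fun]]
[13] [C=0 | E=∅ | K=[if0 :: subL(0) :: fun]]
[14] [C=(4 + -1) | E=∅ | K=[subL(0) :: fun]]
[15] [C=4 | E=∅ | K=[addR :: subL(0) :: fun]]
[16] [C=-1 | E=∅ | K=[addL(4) :: subL(0) :: fun]]
[17] [C=9 | E={y↦-3} | K=∅]
→ final value 9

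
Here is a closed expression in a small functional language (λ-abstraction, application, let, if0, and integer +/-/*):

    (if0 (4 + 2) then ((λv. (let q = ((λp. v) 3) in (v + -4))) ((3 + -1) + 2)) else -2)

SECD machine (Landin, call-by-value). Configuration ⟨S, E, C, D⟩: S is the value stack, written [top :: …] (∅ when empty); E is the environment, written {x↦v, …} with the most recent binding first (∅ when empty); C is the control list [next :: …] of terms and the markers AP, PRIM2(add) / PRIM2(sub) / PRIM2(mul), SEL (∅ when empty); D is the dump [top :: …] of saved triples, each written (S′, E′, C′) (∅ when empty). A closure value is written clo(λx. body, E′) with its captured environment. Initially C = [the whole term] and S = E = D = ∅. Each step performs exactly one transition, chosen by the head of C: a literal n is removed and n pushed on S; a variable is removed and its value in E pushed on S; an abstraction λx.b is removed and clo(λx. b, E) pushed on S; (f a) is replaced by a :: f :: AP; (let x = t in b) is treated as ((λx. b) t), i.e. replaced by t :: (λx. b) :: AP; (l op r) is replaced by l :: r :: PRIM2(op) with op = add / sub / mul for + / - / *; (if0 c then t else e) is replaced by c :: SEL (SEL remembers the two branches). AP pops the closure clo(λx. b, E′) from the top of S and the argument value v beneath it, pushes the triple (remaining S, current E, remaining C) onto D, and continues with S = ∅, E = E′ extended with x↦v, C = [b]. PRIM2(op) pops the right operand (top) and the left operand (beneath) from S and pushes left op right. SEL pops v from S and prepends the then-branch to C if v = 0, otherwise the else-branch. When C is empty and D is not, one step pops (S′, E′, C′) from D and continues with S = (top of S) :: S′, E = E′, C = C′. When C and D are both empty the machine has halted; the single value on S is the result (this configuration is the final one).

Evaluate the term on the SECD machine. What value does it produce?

Answer: -2

Machine steps:
t=0: <S=∅, E=∅, C=[(if0 (4 + 2) then ((λv. (let q = ((λp. v) 3) in (v + -4))) ((3 + -1) + 2)) else -2)], D=∅>
t=1: <S=∅, E=∅, C=[(4 + 2) :: SEL], D=∅>
t=2: <S=∅, E=∅, C=[4 :: 2 :: PRIM2(add) :: SEL], D=∅>
t=3: <S=[4], E=∅, C=[2 :: PRIM2(add) :: SEL], D=∅>
t=4: <S=[2 :: 4], E=∅, C=[PRIM2(add) :: SEL], D=∅>
t=5: <S=[6], E=∅, C=[SEL], D=∅>
t=6: <S=∅, E=∅, C=[-2], D=∅>
t=7: <S=[-2], E=∅, C=∅, D=∅>
→ final value -2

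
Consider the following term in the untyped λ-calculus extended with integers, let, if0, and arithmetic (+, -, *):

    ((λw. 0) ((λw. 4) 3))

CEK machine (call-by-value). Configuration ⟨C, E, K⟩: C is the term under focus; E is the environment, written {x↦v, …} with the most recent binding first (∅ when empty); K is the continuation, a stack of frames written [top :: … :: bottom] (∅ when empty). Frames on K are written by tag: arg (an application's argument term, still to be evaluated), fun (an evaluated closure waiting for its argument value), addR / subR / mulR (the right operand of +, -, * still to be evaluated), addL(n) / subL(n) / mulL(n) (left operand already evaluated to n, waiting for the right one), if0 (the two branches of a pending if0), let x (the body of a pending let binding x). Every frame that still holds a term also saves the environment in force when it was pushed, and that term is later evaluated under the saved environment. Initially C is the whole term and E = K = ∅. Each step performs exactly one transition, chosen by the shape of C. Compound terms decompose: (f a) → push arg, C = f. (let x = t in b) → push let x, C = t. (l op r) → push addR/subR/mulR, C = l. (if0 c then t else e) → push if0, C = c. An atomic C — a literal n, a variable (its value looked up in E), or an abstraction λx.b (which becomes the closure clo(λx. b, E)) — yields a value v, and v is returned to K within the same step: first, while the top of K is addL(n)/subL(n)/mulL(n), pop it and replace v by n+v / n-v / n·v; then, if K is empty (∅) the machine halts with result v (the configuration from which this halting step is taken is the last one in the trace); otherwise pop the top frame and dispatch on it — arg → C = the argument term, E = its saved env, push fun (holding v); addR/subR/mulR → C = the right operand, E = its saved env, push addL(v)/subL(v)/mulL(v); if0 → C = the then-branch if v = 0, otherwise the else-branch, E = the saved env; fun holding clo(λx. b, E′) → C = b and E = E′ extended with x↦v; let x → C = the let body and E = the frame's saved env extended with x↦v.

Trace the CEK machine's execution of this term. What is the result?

[0] ⟨C=((λw. 0) ((λw. 4) 3)); E=∅; K=∅⟩
[1] ⟨C=(λw. 0); E=∅; K=[arg]⟩
[2] ⟨C=((λw. 4) 3); E=∅; K=[fun]⟩
[3] ⟨C=(λw. 4); E=∅; K=[arg :: fun]⟩
[4] ⟨C=3; E=∅; K=[fun :: fun]⟩
[5] ⟨C=4; E={w↦3}; K=[fun]⟩
[6] ⟨C=0; E={w↦4}; K=∅⟩
→ final value 0

Answer: 0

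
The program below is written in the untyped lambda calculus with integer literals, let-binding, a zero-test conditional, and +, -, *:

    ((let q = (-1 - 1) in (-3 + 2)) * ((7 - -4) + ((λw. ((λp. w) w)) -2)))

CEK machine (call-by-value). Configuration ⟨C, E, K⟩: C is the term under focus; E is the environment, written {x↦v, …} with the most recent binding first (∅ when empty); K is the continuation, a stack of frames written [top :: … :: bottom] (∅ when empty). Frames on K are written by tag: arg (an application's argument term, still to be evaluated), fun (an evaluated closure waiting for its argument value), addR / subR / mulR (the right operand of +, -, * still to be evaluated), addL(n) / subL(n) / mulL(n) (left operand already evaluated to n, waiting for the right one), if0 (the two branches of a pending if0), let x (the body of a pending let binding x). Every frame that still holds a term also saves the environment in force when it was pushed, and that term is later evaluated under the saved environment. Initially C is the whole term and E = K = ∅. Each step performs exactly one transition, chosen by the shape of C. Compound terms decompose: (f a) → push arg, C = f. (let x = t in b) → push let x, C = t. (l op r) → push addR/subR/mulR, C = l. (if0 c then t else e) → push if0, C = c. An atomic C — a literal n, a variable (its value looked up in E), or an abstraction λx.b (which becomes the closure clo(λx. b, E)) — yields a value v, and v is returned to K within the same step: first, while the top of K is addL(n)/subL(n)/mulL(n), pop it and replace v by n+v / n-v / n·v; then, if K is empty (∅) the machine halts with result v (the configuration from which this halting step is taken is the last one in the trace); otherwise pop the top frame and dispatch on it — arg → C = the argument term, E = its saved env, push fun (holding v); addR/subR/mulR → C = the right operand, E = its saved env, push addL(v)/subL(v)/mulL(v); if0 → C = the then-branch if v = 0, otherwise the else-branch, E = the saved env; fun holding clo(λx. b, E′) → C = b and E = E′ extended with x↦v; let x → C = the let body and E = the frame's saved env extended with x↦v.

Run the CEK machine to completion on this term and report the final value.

Answer: -9

Derivation:
t=0: ⟨C=((let q = (-1 - 1) in (-3 + 2)) * ((7 - -4) + ((λw. ((λp. w) w)) -2))); E=∅; K=∅⟩
t=1: ⟨C=(let q = (-1 - 1) in (-3 + 2)); E=∅; K=[mulR]⟩
t=2: ⟨C=(-1 - 1); E=∅; K=[let q :: mulR]⟩
t=3: ⟨C=-1; E=∅; K=[subR :: let q :: mulR]⟩
t=4: ⟨C=1; E=∅; K=[subL(-1) :: let q :: mulR]⟩
t=5: ⟨C=(-3 + 2); E={q↦-2}; K=[mulR]⟩
t=6: ⟨C=-3; E={q↦-2}; K=[addR :: mulR]⟩
t=7: ⟨C=2; E={q↦-2}; K=[addL(-3) :: mulR]⟩
t=8: ⟨C=((7 - -4) + ((λw. ((λp. w) w)) -2)); E=∅; K=[mulL(-1)]⟩
t=9: ⟨C=(7 - -4); E=∅; K=[addR :: mulL(-1)]⟩
t=10: ⟨C=7; E=∅; K=[subR :: addR :: mulL(-1)]⟩
t=11: ⟨C=-4; E=∅; K=[subL(7) :: addR :: mulL(-1)]⟩
t=12: ⟨C=((λw. ((λp. w) w)) -2); E=∅; K=[addL(11) :: mulL(-1)]⟩
t=13: ⟨C=(λw. ((λp. w) w)); E=∅; K=[arg :: addL(11) :: mulL(-1)]⟩
t=14: ⟨C=-2; E=∅; K=[fun :: addL(11) :: mulL(-1)]⟩
t=15: ⟨C=((λp. w) w); E={w↦-2}; K=[addL(11) :: mulL(-1)]⟩
t=16: ⟨C=(λp. w); E={w↦-2}; K=[arg :: addL(11) :: mulL(-1)]⟩
t=17: ⟨C=w; E={w↦-2}; K=[fun :: addL(11) :: mulL(-1)]⟩
t=18: ⟨C=w; E={p↦-2, w↦-2}; K=[addL(11) :: mulL(-1)]⟩
→ final value -9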